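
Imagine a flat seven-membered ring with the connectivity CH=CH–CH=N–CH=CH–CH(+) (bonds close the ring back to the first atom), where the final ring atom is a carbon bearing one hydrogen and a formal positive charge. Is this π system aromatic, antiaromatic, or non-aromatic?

Check conjugation: the double-bond atoms are sp², each contributing one p electron; the doubly-bonded nitrogens are pyridine-type — their lone pairs lie in the ring plane, leaving one electron in the p orbital; the carbocation has an empty p orbital — every position has a p orbital, so the cyclic π system is continuous.
Adding the contributions, 3 × 2 = 6 from the double-bond units + 0 from the CH(+) atom = 6.
6 = 4(1) + 2, which satisfies Hückel's 4n+2 rule.

Aromatic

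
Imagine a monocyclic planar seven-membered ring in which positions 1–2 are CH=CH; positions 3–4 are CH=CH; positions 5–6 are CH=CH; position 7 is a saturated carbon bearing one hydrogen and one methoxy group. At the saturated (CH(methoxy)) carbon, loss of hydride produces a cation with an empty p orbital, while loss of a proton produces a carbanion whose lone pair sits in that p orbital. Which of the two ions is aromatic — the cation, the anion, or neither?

Both ions have a continuous loop of p orbitals — each ring atom is sp².
Cation: 3 × 2 + 0 = 6 π electrons → 4(1)+2, aromatic.
Anion: 3 × 2 + 2 = 8 π electrons → 4(2), antiaromatic.

The cation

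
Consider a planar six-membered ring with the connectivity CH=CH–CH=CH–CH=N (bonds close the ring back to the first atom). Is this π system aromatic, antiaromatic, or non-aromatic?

Every ring atom contributes a p orbital perpendicular to the ring (each doubly-bonded ring atom is sp² with one p-orbital electron; each =N– nitrogen is pyridine-type (lone pair in the sp² plane, one electron in the p orbital)), so the π system is cyclic and fully conjugated.
Counting π electrons: 3 × 2 = 6 from the 3 double-bond units.
6 = 4(1) + 2, which satisfies Hückel's 4n+2 rule.

Aromatic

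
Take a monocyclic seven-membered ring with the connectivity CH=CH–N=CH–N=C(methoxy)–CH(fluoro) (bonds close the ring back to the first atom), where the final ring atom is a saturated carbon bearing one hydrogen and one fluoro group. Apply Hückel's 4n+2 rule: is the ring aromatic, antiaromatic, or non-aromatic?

Non-aromatic

The CH(fluoro) position has four σ bonds — that saturated carbon is sp³ and has no p orbital in the ring π system — so the cyclic conjugation is interrupted.
A ring that is not fully conjugated cannot be aromatic or antiaromatic regardless of its π-electron count.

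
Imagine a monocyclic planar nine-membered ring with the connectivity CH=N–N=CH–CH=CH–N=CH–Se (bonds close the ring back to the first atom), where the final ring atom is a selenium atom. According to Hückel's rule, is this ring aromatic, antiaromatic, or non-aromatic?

All ring atoms are sp² and supply a p orbital to the ring (each doubly-bonded ring atom is sp² with one p-orbital electron; each sp² =N– keeps its lone pair in-plane and puts one electron into the π system; the selenium donates one lone pair from its p orbital); the conjugation is uninterrupted.
Counting π electrons: 4 × 2 = 8 from the double-bond units + 2 from the Se atom = 10.
Since 10 = 4·2 + 2, the ring meets the 4n+2 criterion.

Aromatic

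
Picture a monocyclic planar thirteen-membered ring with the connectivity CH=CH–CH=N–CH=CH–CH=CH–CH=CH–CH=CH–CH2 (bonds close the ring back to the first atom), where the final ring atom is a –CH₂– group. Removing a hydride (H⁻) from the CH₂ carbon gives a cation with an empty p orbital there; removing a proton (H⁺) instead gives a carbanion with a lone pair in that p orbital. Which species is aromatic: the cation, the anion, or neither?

The anion

Both ions have a continuous loop of p orbitals — each ring atom is sp².
Cation: 6 × 2 + 0 = 12 π electrons → 4(3), antiaromatic.
Anion: 6 × 2 + 2 = 14 π electrons → 4(3)+2, aromatic.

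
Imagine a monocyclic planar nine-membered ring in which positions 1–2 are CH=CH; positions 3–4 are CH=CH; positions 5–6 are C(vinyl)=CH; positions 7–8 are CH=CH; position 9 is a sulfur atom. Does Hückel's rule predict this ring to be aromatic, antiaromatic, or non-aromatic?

Aromatic

Every ring atom contributes a p orbital perpendicular to the ring (each doubly-bonded ring atom is sp² with one p-orbital electron; the sulfur donates one lone pair from its p orbital), so the π system is cyclic and fully conjugated.
Adding the contributions, 4 × 2 = 8 from the double-bond units + 2 from the S atom = 10.
That gives a 4n+2 count (10, n = 2).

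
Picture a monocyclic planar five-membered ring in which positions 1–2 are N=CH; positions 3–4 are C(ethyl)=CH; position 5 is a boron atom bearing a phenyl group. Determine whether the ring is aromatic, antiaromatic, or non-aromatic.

Antiaromatic

Check conjugation: every atom in a ring double bond is sp² and brings one electron to the p orbital; each =N– nitrogen is pyridine-type (lone pair in the sp² plane, one electron in the p orbital); the boron has an empty p orbital — every position has a p orbital, so the cyclic π system is continuous.
π-electron count: 2 × 2 = 4 from the double-bond units + 0 from the B(phenyl) atom = 4.
A 4n π count (4, n = 1) in a planar conjugated ring means antiaromatic.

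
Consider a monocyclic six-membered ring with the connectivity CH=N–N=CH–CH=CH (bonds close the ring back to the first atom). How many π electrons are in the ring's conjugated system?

The p orbitals form a continuous loop: the double-bond atoms are sp², each contributing one p electron; each =N– nitrogen is pyridine-type (lone pair in the sp² plane, one electron in the p orbital). The ring is fully conjugated.
π-electron count: 3 × 2 = 6 from the 3 double-bond units.

6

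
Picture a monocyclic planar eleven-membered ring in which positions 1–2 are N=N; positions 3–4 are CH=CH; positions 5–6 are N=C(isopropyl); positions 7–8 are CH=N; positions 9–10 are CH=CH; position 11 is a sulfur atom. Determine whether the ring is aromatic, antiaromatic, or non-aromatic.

Every ring atom contributes a p orbital perpendicular to the ring (the double-bond atoms are sp², each contributing one p electron; each =N– nitrogen is pyridine-type (lone pair in the sp² plane, one electron in the p orbital); the sulfur donates one lone pair from its p orbital), so the π system is cyclic and fully conjugated.
π-electron count: 5 × 2 = 10 from the double-bond units + 2 from the S atom = 12.
With 12 = 4·3 π electrons, Hückel's rule classifies the planar ring as antiaromatic.

Antiaromatic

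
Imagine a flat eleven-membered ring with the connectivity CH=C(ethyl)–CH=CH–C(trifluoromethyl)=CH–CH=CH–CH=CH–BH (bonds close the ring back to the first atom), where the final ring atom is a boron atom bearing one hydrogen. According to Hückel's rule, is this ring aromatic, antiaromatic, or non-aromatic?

Aromatic

Every ring atom contributes a p orbital perpendicular to the ring (the double-bond atoms are sp², each contributing one p electron; the boron has an empty p orbital), so the π system is cyclic and fully conjugated.
π-electron count: 5 × 2 = 10 from the double-bond units + 0 from the BH atom = 10.
With 10 π electrons (n = 2), the Hückel 4n+2 condition holds.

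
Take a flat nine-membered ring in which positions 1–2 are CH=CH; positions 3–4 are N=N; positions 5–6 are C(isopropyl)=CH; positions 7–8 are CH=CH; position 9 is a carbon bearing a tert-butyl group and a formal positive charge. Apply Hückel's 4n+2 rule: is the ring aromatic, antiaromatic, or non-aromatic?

Antiaromatic

Every ring atom contributes a p orbital perpendicular to the ring (each doubly-bonded ring atom is sp² with one p-orbital electron; each sp² =N– keeps its lone pair in-plane and puts one electron into the π system; the carbocation has an empty p orbital), so the π system is cyclic and fully conjugated.
Adding the contributions, 4 × 2 = 8 from the double-bond units + 0 from the C(tert-butyl)(+) atom = 8.
8 = 4(2); a planar, fully conjugated 4n system is antiaromatic.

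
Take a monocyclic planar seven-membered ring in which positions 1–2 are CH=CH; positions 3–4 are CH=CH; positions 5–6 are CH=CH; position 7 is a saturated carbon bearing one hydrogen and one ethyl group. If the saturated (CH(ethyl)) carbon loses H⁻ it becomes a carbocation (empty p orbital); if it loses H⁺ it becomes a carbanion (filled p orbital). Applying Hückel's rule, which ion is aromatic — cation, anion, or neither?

The cation

Both ions have a continuous loop of p orbitals — each ring atom is sp².
Cation: 3 × 2 + 0 = 6 π electrons → 4(1)+2, aromatic.
Anion: 3 × 2 + 2 = 8 π electrons → 4(2), antiaromatic.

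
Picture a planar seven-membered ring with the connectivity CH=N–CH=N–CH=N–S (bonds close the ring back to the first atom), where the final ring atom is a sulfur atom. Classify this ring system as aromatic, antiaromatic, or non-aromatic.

Check conjugation: every atom in a ring double bond is sp² and brings one electron to the p orbital; each sp² =N– keeps its lone pair in-plane and puts one electron into the π system; the sulfur donates one lone pair from its p orbital — every position has a p orbital, so the cyclic π system is continuous.
Tallying contributions gives 3 × 2 = 6 from the double-bond units + 2 from the S atom = 8.
A 4n π count (8, n = 2) in a planar conjugated ring means antiaromatic.

Antiaromatic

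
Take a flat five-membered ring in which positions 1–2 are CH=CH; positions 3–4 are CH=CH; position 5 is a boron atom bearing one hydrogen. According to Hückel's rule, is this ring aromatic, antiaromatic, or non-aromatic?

Antiaromatic

The p orbitals form a continuous loop: the double-bond atoms are sp², each contributing one p electron; the boron has an empty p orbital. The ring is fully conjugated.
Tallying contributions gives 2 × 2 = 4 from the double-bond units + 0 from the BH atom = 4.
A 4n π count (4, n = 1) in a planar conjugated ring means antiaromatic.
(The species described is borole.)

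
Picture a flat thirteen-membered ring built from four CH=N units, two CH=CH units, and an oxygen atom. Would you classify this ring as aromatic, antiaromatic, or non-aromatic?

All ring atoms are sp² and supply a p orbital to the ring (the double-bond atoms are sp², each contributing one p electron; each =N– nitrogen is pyridine-type (lone pair in the sp² plane, one electron in the p orbital); the oxygen donates one lone pair from its p orbital); the conjugation is uninterrupted.
π-electron count: 6 × 2 = 12 from the double-bond units + 2 from the O atom = 14.
14 = 4(3) + 2, which satisfies Hückel's 4n+2 rule.

Aromatic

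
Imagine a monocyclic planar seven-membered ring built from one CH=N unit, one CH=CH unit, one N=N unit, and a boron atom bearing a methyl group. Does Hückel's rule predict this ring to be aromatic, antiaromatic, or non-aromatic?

Aromatic

The p orbitals form a continuous loop: each doubly-bonded ring atom is sp² with one p-orbital electron; each =N– nitrogen is pyridine-type (lone pair in the sp² plane, one electron in the p orbital); the boron has an empty p orbital. The ring is fully conjugated.
π-electron count: 3 × 2 = 6 from the double-bond units + 0 from the B(methyl) atom = 6.
That gives a 4n+2 count (6, n = 1).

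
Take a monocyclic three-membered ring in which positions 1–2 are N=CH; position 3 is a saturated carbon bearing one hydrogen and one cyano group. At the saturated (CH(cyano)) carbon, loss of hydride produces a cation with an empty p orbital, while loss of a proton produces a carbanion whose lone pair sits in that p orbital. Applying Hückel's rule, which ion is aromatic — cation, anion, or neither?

The cation

In either ion the ring is fully conjugated: every atom, including the new sp² carbon, supplies a p orbital.
Cation: 1 × 2 + 0 = 2 π electrons → 4(0)+2, aromatic.
Anion: 1 × 2 + 2 = 4 π electrons → 4(1), antiaromatic.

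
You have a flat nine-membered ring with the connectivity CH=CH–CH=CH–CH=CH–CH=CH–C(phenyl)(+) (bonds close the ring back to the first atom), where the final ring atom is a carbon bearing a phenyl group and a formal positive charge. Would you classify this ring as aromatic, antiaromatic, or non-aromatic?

Every ring atom contributes a p orbital perpendicular to the ring (the double-bond atoms are sp², each contributing one p electron; the carbocation has an empty p orbital), so the π system is cyclic and fully conjugated.
π-electron count: 4 × 2 = 8 from the double-bond units + 0 from the C(phenyl)(+) atom = 8.
8 is a 4n count (n = 2), so the planar conjugated ring is antiaromatic.

Antiaromatic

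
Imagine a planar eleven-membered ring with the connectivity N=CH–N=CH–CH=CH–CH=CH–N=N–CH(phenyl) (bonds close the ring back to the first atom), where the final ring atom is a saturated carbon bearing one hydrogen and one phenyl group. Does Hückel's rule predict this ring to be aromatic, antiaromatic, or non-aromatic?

At the CH(phenyl) position, that saturated carbon is sp³ and has no p orbital in the ring π system; the ring's p-orbital overlap is broken there.
Without a continuous loop of overlapping p orbitals the Hückel electron count never comes into play.

Non-aromatic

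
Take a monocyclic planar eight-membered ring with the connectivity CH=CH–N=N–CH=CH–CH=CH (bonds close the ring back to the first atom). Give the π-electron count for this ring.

The p orbitals form a continuous loop: each doubly-bonded ring atom is sp² with one p-orbital electron; each =N– nitrogen is pyridine-type (lone pair in the sp² plane, one electron in the p orbital). The ring is fully conjugated.
Adding the contributions, 4 × 2 = 8 from the 4 double-bond units.

8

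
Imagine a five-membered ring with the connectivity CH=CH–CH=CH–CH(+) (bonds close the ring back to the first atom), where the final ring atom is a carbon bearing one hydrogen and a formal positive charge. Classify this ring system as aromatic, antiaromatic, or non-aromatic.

Every ring atom contributes a p orbital perpendicular to the ring (the double-bond atoms are sp², each contributing one p electron; the carbocation has an empty p orbital), so the π system is cyclic and fully conjugated.
Adding the contributions, 2 × 2 = 4 from the double-bond units + 0 from the CH(+) atom = 4.
4 = 4(1); a planar, fully conjugated 4n system is antiaromatic.

Antiaromatic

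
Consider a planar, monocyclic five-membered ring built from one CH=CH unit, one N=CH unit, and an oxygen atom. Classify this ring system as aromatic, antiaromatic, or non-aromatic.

Every ring atom contributes a p orbital perpendicular to the ring (the double-bond atoms are sp², each contributing one p electron; the doubly-bonded nitrogens are pyridine-type — their lone pairs lie in the ring plane, leaving one electron in the p orbital; the oxygen donates one lone pair from its p orbital), so the π system is cyclic and fully conjugated.
π-electron count: 2 × 2 = 4 from the double-bond units + 2 from the O atom = 6.
Since 6 = 4·1 + 2, the ring meets the 4n+2 criterion.

Aromatic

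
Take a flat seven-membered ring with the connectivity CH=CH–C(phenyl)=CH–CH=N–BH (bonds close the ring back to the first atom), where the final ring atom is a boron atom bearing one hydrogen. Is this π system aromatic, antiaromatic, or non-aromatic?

The p orbitals form a continuous loop: the double-bond atoms are sp², each contributing one p electron; each =N– nitrogen is pyridine-type (lone pair in the sp² plane, one electron in the p orbital); the boron has an empty p orbital. The ring is fully conjugated.
Tallying contributions gives 3 × 2 = 6 from the double-bond units + 0 from the BH atom = 6.
That gives a 4n+2 count (6, n = 1).

Aromatic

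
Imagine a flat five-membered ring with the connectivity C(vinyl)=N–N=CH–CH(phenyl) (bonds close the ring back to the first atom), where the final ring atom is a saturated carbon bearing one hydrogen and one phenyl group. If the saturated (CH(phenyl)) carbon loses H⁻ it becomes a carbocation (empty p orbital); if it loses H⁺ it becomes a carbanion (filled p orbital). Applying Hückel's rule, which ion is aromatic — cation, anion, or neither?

In either ion the ring is fully conjugated: every atom, including the new sp² carbon, supplies a p orbital.
Cation: 2 × 2 + 0 = 4 π electrons → 4(1), antiaromatic.
Anion: 2 × 2 + 2 = 6 π electrons → 4(1)+2, aromatic.

The anion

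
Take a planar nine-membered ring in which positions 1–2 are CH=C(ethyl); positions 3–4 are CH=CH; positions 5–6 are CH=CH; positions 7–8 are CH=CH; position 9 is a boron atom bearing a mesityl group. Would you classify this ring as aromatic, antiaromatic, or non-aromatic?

Every ring atom contributes a p orbital perpendicular to the ring (the double-bond atoms are sp², each contributing one p electron; the boron has an empty p orbital), so the π system is cyclic and fully conjugated.
Tallying contributions gives 4 × 2 = 8 from the double-bond units + 0 from the B(mesityl) atom = 8.
8 is a 4n count (n = 2), so the planar conjugated ring is antiaromatic.

Antiaromatic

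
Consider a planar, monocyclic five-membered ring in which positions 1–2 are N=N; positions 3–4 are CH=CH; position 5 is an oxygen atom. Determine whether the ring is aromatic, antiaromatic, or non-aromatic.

Aromatic

Every ring atom contributes a p orbital perpendicular to the ring (every atom in a ring double bond is sp² and brings one electron to the p orbital; the doubly-bonded nitrogens are pyridine-type — their lone pairs lie in the ring plane, leaving one electron in the p orbital; the oxygen donates one lone pair from its p orbital), so the π system is cyclic and fully conjugated.
Counting π electrons: 2 × 2 = 4 from the double-bond units + 2 from the O atom = 6.
That gives a 4n+2 count (6, n = 1).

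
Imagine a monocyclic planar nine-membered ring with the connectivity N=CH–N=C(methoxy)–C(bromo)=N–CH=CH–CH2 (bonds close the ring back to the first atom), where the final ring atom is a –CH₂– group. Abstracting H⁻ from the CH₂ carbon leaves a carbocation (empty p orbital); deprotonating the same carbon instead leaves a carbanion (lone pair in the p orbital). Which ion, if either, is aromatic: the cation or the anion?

The anion

In both ions every ring atom is sp² and contributes a p orbital, so both rings are fully conjugated.
Cation: 4 × 2 + 0 = 8 π electrons → 4(2), antiaromatic.
Anion: 4 × 2 + 2 = 10 π electrons → 4(2)+2, aromatic.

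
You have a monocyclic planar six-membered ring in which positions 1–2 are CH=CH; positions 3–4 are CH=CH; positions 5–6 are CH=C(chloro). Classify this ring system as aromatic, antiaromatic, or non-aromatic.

Aromatic

The p orbitals form a continuous loop: each doubly-bonded ring atom is sp² with one p-orbital electron. The ring is fully conjugated.
Counting π electrons: 3 × 2 = 6 from the 3 double-bond units.
With 6 π electrons (n = 1), the Hückel 4n+2 condition holds.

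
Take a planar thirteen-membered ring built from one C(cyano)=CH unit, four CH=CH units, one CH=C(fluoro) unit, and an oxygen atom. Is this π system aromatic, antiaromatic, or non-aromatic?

All ring atoms are sp² and supply a p orbital to the ring (each doubly-bonded ring atom is sp² with one p-orbital electron; the oxygen donates one lone pair from its p orbital); the conjugation is uninterrupted.
Tallying contributions gives 6 × 2 = 12 from the double-bond units + 2 from the O atom = 14.
14 = 4(3) + 2, which satisfies Hückel's 4n+2 rule.

Aromatic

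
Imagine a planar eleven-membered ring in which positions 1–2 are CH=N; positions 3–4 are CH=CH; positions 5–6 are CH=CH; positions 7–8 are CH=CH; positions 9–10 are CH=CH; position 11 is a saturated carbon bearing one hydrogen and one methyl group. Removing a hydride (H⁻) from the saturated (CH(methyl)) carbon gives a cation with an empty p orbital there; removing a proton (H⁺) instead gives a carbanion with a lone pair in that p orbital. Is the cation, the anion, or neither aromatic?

The cation

In either ion the ring is fully conjugated: every atom, including the new sp² carbon, supplies a p orbital.
Cation: 5 × 2 + 0 = 10 π electrons → 4(2)+2, aromatic.
Anion: 5 × 2 + 2 = 12 π electrons → 4(3), antiaromatic.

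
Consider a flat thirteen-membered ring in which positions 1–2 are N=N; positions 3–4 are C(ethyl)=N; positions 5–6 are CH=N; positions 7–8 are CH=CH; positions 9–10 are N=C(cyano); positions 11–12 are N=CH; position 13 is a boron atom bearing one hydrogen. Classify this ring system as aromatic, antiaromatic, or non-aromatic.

Check conjugation: every atom in a ring double bond is sp² and brings one electron to the p orbital; each =N– nitrogen is pyridine-type (lone pair in the sp² plane, one electron in the p orbital); the boron has an empty p orbital — every position has a p orbital, so the cyclic π system is continuous.
Counting π electrons: 6 × 2 = 12 from the double-bond units + 0 from the BH atom = 12.
With 12 = 4·3 π electrons, Hückel's rule classifies the planar ring as antiaromatic.

Antiaromatic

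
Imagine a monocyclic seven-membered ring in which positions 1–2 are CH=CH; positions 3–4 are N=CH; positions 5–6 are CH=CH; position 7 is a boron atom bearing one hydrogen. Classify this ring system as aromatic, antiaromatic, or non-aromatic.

Every ring atom contributes a p orbital perpendicular to the ring (the double-bond atoms are sp², each contributing one p electron; the doubly-bonded nitrogens are pyridine-type — their lone pairs lie in the ring plane, leaving one electron in the p orbital; the boron has an empty p orbital), so the π system is cyclic and fully conjugated.
π-electron count: 3 × 2 = 6 from the double-bond units + 0 from the BH atom = 6.
With 6 π electrons (n = 1), the Hückel 4n+2 condition holds.

Aromatic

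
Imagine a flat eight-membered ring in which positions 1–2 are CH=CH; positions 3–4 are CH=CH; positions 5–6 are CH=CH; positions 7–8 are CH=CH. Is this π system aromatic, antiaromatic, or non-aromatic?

Antiaromatic

Check conjugation: each doubly-bonded ring atom is sp² with one p-orbital electron — every position has a p orbital, so the cyclic π system is continuous.
Counting π electrons: 4 × 2 = 8 from the 4 double-bond units.
8 is a 4n count (n = 2), so the planar conjugated ring is antiaromatic.
(This ring is cyclooctatetraene.)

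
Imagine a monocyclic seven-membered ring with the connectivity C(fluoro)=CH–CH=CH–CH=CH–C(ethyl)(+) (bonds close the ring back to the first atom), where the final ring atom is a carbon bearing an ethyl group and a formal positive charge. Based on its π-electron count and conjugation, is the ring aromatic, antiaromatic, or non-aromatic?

Aromatic

Every ring atom contributes a p orbital perpendicular to the ring (the double-bond atoms are sp², each contributing one p electron; the carbocation has an empty p orbital), so the π system is cyclic and fully conjugated.
π-electron count: 3 × 2 = 6 from the double-bond units + 0 from the C(ethyl)(+) atom = 6.
6 = 4(1) + 2, which satisfies Hückel's 4n+2 rule.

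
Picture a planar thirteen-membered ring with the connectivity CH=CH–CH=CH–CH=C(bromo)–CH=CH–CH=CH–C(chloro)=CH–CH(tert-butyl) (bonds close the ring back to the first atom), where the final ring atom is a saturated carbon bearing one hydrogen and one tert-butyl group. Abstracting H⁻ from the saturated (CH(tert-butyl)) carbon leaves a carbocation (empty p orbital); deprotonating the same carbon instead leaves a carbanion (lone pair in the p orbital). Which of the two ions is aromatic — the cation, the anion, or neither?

The anion

Both ions have a continuous loop of p orbitals — each ring atom is sp².
Cation: 6 × 2 + 0 = 12 π electrons → 4(3), antiaromatic.
Anion: 6 × 2 + 2 = 14 π electrons → 4(3)+2, aromatic.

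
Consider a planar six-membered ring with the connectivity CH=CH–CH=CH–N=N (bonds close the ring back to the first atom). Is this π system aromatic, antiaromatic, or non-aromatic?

Aromatic

The p orbitals form a continuous loop: each doubly-bonded ring atom is sp² with one p-orbital electron; each sp² =N– keeps its lone pair in-plane and puts one electron into the π system. The ring is fully conjugated.
Counting π electrons: 3 × 2 = 6 from the 3 double-bond units.
Since 6 = 4·1 + 2, the ring meets the 4n+2 criterion.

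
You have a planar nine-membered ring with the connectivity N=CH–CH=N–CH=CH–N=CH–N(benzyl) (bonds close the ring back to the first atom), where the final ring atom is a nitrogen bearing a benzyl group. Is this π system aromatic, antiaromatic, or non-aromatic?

Every ring atom contributes a p orbital perpendicular to the ring (each doubly-bonded ring atom is sp² with one p-orbital electron; the doubly-bonded nitrogens are pyridine-type — their lone pairs lie in the ring plane, leaving one electron in the p orbital; the pyrrole-type nitrogen donates its lone pair from the p orbital), so the π system is cyclic and fully conjugated.
Tallying contributions gives 4 × 2 = 8 from the double-bond units + 2 from the N(benzyl) atom = 10.
That gives a 4n+2 count (10, n = 2).

Aromatic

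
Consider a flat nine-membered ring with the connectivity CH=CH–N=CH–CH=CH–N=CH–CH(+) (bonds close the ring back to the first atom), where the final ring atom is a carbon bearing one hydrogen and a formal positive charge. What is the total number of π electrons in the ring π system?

8

All ring atoms are sp² and supply a p orbital to the ring (the double-bond atoms are sp², each contributing one p electron; the doubly-bonded nitrogens are pyridine-type — their lone pairs lie in the ring plane, leaving one electron in the p orbital; the carbocation has an empty p orbital); the conjugation is uninterrupted.
Tallying contributions gives 4 × 2 = 8 from the double-bond units + 0 from the CH(+) atom = 8.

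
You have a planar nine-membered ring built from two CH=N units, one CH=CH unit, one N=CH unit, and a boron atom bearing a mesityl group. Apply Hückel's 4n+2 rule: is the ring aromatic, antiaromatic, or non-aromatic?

Antiaromatic

The p orbitals form a continuous loop: every atom in a ring double bond is sp² and brings one electron to the p orbital; the doubly-bonded nitrogens are pyridine-type — their lone pairs lie in the ring plane, leaving one electron in the p orbital; the boron has an empty p orbital. The ring is fully conjugated.
π-electron count: 4 × 2 = 8 from the double-bond units + 0 from the B(mesityl) atom = 8.
A 4n π count (8, n = 2) in a planar conjugated ring means antiaromatic.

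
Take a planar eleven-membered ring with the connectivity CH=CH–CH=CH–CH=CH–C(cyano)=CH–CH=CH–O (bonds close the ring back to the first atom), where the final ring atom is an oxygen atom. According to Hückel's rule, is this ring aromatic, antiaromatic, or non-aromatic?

Every ring atom contributes a p orbital perpendicular to the ring (every atom in a ring double bond is sp² and brings one electron to the p orbital; the oxygen donates one lone pair from its p orbital), so the π system is cyclic and fully conjugated.
π-electron count: 5 × 2 = 10 from the double-bond units + 2 from the O atom = 12.
With 12 = 4·3 π electrons, Hückel's rule classifies the planar ring as antiaromatic.

Antiaromatic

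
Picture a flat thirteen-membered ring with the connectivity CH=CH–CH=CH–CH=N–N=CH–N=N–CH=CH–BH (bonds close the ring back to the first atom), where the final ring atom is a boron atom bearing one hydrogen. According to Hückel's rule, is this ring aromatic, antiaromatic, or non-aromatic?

The p orbitals form a continuous loop: the double-bond atoms are sp², each contributing one p electron; each sp² =N– keeps its lone pair in-plane and puts one electron into the π system; the boron has an empty p orbital. The ring is fully conjugated.
Counting π electrons: 6 × 2 = 12 from the double-bond units + 0 from the BH atom = 12.
A 4n π count (12, n = 3) in a planar conjugated ring means antiaromatic.

Antiaromatic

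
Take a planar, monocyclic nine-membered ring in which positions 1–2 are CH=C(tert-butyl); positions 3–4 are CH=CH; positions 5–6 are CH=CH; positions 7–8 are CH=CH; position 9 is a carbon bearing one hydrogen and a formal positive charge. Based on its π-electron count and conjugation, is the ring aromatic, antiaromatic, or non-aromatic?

Antiaromatic

Check conjugation: every atom in a ring double bond is sp² and brings one electron to the p orbital; the carbocation has an empty p orbital — every position has a p orbital, so the cyclic π system is continuous.
Adding the contributions, 4 × 2 = 8 from the double-bond units + 0 from the CH(+) atom = 8.
With 8 = 4·2 π electrons, Hückel's rule classifies the planar ring as antiaromatic.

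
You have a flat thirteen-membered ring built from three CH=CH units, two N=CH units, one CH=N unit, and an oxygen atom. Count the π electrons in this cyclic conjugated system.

The p orbitals form a continuous loop: each doubly-bonded ring atom is sp² with one p-orbital electron; the doubly-bonded nitrogens are pyridine-type — their lone pairs lie in the ring plane, leaving one electron in the p orbital; the oxygen donates one lone pair from its p orbital. The ring is fully conjugated.
Tallying contributions gives 6 × 2 = 12 from the double-bond units + 2 from the O atom = 14.

14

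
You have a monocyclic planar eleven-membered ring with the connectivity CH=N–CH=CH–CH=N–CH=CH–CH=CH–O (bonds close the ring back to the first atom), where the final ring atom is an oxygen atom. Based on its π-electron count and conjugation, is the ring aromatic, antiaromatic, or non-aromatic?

Every ring atom contributes a p orbital perpendicular to the ring (the double-bond atoms are sp², each contributing one p electron; each sp² =N– keeps its lone pair in-plane and puts one electron into the π system; the oxygen donates one lone pair from its p orbital), so the π system is cyclic and fully conjugated.
Tallying contributions gives 5 × 2 = 10 from the double-bond units + 2 from the O atom = 12.
12 = 4(3); a planar, fully conjugated 4n system is antiaromatic.

Antiaromatic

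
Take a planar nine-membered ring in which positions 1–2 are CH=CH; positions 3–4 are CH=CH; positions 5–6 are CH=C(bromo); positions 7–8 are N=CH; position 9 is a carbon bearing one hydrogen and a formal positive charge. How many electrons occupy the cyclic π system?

8

Every ring atom contributes a p orbital perpendicular to the ring (every atom in a ring double bond is sp² and brings one electron to the p orbital; the doubly-bonded nitrogens are pyridine-type — their lone pairs lie in the ring plane, leaving one electron in the p orbital; the carbocation has an empty p orbital), so the π system is cyclic and fully conjugated.
Adding the contributions, 4 × 2 = 8 from the double-bond units + 0 from the CH(+) atom = 8.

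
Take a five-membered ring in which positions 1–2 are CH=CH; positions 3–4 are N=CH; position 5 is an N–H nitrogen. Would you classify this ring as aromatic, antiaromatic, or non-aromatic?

Aromatic

The p orbitals form a continuous loop: each doubly-bonded ring atom is sp² with one p-orbital electron; each =N– nitrogen is pyridine-type (lone pair in the sp² plane, one electron in the p orbital); the pyrrole-type nitrogen donates its lone pair from the p orbital. The ring is fully conjugated.
Adding the contributions, 2 × 2 = 4 from the double-bond units + 2 from the NH atom = 6.
6 = 4(1) + 2, which satisfies Hückel's 4n+2 rule.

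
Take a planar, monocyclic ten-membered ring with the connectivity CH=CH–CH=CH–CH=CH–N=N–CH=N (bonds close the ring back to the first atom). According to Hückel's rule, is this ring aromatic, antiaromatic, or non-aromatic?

Every ring atom contributes a p orbital perpendicular to the ring (each doubly-bonded ring atom is sp² with one p-orbital electron; each sp² =N– keeps its lone pair in-plane and puts one electron into the π system), so the π system is cyclic and fully conjugated.
Adding the contributions, 5 × 2 = 10 from the 5 double-bond units.
Since 10 = 4·2 + 2, the ring meets the 4n+2 criterion.

Aromatic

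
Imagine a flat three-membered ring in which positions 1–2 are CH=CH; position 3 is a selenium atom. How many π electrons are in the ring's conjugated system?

The p orbitals form a continuous loop: the double-bond atoms are sp², each contributing one p electron; the selenium donates one lone pair from its p orbital. The ring is fully conjugated.
Adding the contributions, 1 × 2 = 2 from the double-bond unit + 2 from the Se atom = 4.

4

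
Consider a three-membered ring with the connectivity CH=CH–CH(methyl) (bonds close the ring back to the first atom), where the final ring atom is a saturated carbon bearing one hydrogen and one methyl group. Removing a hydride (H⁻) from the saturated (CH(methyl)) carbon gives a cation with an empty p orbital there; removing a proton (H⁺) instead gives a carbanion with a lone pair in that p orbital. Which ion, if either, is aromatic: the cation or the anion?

Both ions have a continuous loop of p orbitals — each ring atom is sp².
Cation: 1 × 2 + 0 = 2 π electrons → 4(0)+2, aromatic.
Anion: 1 × 2 + 2 = 4 π electrons → 4(1), antiaromatic.

The cation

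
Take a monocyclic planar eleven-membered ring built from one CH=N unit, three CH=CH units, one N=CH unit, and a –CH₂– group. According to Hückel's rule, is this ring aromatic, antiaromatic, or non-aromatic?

Non-aromatic

The CH2 carbon is saturated: the tetrahedral CH₂ carbon is sp³ and has no p orbital in the ring π system. Conjugation is not continuous around the ring.
Broken conjugation rules out both aromaticity and antiaromaticity.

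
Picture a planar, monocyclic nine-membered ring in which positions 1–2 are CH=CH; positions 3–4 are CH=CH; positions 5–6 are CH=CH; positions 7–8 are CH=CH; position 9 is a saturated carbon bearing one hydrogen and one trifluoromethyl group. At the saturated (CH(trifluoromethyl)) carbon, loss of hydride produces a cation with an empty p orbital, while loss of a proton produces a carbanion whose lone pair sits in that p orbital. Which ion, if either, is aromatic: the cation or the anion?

In either ion the ring is fully conjugated: every atom, including the new sp² carbon, supplies a p orbital.
Cation: 4 × 2 + 0 = 8 π electrons → 4(2), antiaromatic.
Anion: 4 × 2 + 2 = 10 π electrons → 4(2)+2, aromatic.

The anion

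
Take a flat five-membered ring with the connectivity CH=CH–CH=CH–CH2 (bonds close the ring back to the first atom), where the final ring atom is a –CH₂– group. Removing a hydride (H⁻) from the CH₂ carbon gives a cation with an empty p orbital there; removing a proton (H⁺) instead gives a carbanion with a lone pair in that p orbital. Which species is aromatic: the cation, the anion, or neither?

The anion

In either ion the ring is fully conjugated: every atom, including the new sp² carbon, supplies a p orbital.
Cation: 2 × 2 + 0 = 4 π electrons → 4(1), antiaromatic.
Anion: 2 × 2 + 2 = 6 π electrons → 4(1)+2, aromatic.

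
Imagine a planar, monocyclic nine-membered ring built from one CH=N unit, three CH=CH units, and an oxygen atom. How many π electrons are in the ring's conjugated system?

The p orbitals form a continuous loop: every atom in a ring double bond is sp² and brings one electron to the p orbital; each =N– nitrogen is pyridine-type (lone pair in the sp² plane, one electron in the p orbital); the oxygen donates one lone pair from its p orbital. The ring is fully conjugated.
Tallying contributions gives 4 × 2 = 8 from the double-bond units + 2 from the O atom = 10.

10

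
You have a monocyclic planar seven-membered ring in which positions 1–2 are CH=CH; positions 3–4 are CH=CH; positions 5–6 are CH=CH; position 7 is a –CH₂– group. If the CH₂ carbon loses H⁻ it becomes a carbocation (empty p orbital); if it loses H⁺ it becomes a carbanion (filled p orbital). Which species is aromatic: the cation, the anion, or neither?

Once that carbon is sp², every ring atom has a p orbital and both ions are fully conjugated.
Cation: 3 × 2 + 0 = 6 π electrons → 4(1)+2, aromatic.
Anion: 3 × 2 + 2 = 8 π electrons → 4(2), antiaromatic.

The cation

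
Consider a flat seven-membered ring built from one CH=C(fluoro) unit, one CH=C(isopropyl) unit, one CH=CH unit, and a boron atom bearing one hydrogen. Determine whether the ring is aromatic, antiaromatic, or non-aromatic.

Aromatic

The p orbitals form a continuous loop: the double-bond atoms are sp², each contributing one p electron; the boron has an empty p orbital. The ring is fully conjugated.
Adding the contributions, 3 × 2 = 6 from the double-bond units + 0 from the BH atom = 6.
With 6 π electrons (n = 1), the Hückel 4n+2 condition holds.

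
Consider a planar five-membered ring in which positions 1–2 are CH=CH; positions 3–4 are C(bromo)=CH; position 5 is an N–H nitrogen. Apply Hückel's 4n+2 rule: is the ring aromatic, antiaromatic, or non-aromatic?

The p orbitals form a continuous loop: every atom in a ring double bond is sp² and brings one electron to the p orbital; the pyrrole-type nitrogen donates its lone pair from the p orbital. The ring is fully conjugated.
Counting π electrons: 2 × 2 = 4 from the double-bond units + 2 from the NH atom = 6.
With 6 π electrons (n = 1), the Hückel 4n+2 condition holds.

Aromatic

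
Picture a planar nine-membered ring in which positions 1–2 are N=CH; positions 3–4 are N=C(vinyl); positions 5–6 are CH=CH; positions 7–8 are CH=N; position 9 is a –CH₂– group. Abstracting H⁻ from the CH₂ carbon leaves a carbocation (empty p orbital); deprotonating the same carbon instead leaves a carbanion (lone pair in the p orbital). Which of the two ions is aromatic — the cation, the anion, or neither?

The anion

In both ions every ring atom is sp² and contributes a p orbital, so both rings are fully conjugated.
Cation: 4 × 2 + 0 = 8 π electrons → 4(2), antiaromatic.
Anion: 4 × 2 + 2 = 10 π electrons → 4(2)+2, aromatic.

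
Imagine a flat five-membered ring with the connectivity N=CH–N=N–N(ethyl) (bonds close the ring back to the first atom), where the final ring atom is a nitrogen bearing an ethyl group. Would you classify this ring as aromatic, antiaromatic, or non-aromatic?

Every ring atom contributes a p orbital perpendicular to the ring (the double-bond atoms are sp², each contributing one p electron; each =N– nitrogen is pyridine-type (lone pair in the sp² plane, one electron in the p orbital); the pyrrole-type nitrogen donates its lone pair from the p orbital), so the π system is cyclic and fully conjugated.
π-electron count: 2 × 2 = 4 from the double-bond units + 2 from the N(ethyl) atom = 6.
6 = 4(1) + 2, which satisfies Hückel's 4n+2 rule.

Aromatic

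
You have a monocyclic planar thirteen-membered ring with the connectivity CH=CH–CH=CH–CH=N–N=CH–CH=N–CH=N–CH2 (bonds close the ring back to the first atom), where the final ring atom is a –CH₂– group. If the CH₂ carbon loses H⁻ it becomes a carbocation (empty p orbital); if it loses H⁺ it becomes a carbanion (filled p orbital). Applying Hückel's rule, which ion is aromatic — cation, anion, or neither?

The anion

Both ions have a continuous loop of p orbitals — each ring atom is sp².
Cation: 6 × 2 + 0 = 12 π electrons → 4(3), antiaromatic.
Anion: 6 × 2 + 2 = 14 π electrons → 4(3)+2, aromatic.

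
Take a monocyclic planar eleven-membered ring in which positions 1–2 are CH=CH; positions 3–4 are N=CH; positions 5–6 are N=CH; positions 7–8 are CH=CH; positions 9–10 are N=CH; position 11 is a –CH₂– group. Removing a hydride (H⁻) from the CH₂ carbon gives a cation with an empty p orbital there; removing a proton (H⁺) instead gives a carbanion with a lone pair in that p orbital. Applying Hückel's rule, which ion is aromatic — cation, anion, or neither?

In both ions every ring atom is sp² and contributes a p orbital, so both rings are fully conjugated.
Cation: 5 × 2 + 0 = 10 π electrons → 4(2)+2, aromatic.
Anion: 5 × 2 + 2 = 12 π electrons → 4(3), antiaromatic.

The cation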